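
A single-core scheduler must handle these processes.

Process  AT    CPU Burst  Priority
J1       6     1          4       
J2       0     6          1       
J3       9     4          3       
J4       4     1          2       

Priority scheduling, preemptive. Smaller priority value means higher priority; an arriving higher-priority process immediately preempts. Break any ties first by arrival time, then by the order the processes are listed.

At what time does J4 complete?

Schedule: | J2 0-6 | J4 6-7 | J1 7-8 | idle 8-9 | J3 9-13 |
Completion: J1=8  J2=6  J3=13  J4=7
Turnaround (C−A): J1=2  J2=6  J3=4  J4=3

7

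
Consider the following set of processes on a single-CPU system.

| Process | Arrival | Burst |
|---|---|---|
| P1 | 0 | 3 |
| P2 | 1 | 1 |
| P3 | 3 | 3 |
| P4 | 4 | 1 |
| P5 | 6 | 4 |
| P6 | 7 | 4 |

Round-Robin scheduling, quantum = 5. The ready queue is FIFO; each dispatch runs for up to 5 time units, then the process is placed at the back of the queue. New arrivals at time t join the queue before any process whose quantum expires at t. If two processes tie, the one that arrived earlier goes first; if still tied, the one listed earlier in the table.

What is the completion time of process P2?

Schedule: | P1 0-3 | P2 3-4 | P3 4-7 | P4 7-8 | P5 8-12 | P6 12-16 |
Completion: P1=3  P2=4  P3=7  P4=8  P5=12  P6=16

4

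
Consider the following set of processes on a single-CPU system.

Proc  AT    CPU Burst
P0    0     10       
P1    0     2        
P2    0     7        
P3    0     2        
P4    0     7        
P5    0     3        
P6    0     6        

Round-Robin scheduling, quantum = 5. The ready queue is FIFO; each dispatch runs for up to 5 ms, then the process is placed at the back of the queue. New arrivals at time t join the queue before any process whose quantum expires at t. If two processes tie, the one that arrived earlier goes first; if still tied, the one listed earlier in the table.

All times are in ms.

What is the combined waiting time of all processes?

Gantt: | P0 0-5 | P1 5-7 | P2 7-12 | P3 12-14 | P4 14-19 | P5 19-22 | P6 22-27 | P0 27-32 | P2 32-34 | P4 34-36 | P6 36-37 |
Completion: P0=32  P1=7  P2=34  P3=14  P4=36  P5=22  P6=37
Waiting = turnaround − burst: P0=22, P1=5, P2=27, P3=12, P4=29, P5=19, P6=31
Total waiting = 22 + 5 + 27 + 12 + 29 + 19 + 31 = 145

145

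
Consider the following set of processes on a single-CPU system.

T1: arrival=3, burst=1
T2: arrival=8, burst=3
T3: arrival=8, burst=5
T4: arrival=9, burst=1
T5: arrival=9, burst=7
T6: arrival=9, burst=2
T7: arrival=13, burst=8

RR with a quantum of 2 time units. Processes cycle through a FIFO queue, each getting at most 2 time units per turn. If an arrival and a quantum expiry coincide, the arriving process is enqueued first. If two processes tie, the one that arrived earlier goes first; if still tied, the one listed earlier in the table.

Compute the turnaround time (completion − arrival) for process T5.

23

Schedule: | idle 0-3 | T1 3-4 | idle 4-8 | T2 8-10 | T3 10-12 | T4 12-13 | T5 13-15 | T6 15-17 | T2 17-18 | T3 18-20 | T7 20-22 | T5 22-24 | T3 24-25 | T7 25-27 | T5 27-29 | T7 29-31 | T5 31-32 | T7 32-34 |
Completion: T1=4  T2=18  T3=25  T4=13  T5=32  T6=17  T7=34
Turnaround (C−A): T1=1  T2=10  T3=17  T4=4  T5=23  T6=8  T7=21
Turnaround(T5) = completion − arrival = 32 − 9 = 23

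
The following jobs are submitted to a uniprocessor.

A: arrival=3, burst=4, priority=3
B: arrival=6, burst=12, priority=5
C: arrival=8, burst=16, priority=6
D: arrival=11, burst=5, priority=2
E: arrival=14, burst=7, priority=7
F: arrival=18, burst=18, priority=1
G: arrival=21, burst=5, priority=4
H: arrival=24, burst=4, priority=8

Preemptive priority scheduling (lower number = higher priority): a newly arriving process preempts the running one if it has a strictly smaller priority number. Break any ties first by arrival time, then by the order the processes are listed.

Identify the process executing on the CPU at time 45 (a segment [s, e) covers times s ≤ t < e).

B

Gantt: | idle 0-3 | A 3-7 | B 7-11 | D 11-16 | B 16-18 | F 18-36 | G 36-41 | B 41-47 | C 47-63 | E 63-70 | H 70-74 |
Completion: A=7  B=47  C=63  D=16  E=70  F=36  G=41  H=74
Turnaround (C−A): A=4  B=41  C=55  D=5  E=56  F=18  G=20  H=50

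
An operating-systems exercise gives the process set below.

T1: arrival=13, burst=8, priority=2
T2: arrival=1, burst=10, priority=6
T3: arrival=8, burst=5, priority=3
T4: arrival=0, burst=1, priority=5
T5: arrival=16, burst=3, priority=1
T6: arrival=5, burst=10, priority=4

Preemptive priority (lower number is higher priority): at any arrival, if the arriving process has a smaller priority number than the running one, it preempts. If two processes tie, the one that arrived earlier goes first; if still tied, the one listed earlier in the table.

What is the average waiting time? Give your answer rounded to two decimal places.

Timeline: | T4 0-1 | T2 1-5 | T6 5-8 | T3 8-13 | T1 13-16 | T5 16-19 | T1 19-24 | T6 24-31 | T2 31-37 |
Completion: T1=24  T2=37  T3=13  T4=1  T5=19  T6=31
Turnaround (C−A): T1=11  T2=36  T3=5  T4=1  T5=3  T6=26
Waiting times: T1=3, T2=26, T3=0, T4=0, T5=0, T6=16
Average waiting = (3+26+0+0+0+16) / 6 = 45/6 = 7.50

7.50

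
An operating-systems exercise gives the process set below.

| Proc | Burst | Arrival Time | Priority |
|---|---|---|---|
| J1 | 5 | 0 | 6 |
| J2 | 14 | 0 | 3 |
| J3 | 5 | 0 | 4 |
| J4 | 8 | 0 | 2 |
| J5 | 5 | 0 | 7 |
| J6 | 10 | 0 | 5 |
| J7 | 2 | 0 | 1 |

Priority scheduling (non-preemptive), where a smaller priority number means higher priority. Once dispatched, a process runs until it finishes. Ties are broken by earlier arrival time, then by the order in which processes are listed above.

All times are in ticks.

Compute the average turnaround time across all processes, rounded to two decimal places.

Gantt: | J7 0-2 | J4 2-10 | J2 10-24 | J3 24-29 | J6 29-39 | J1 39-44 | J5 44-49 |
Completion: J1=44  J2=24  J3=29  J4=10  J5=49  J6=39  J7=2
Turnaround (C−A): J1=44  J2=24  J3=29  J4=10  J5=49  J6=39  J7=2
Turnaround times: J1=44, J2=24, J3=29, J4=10, J5=49, J6=39, J7=2
Average turnaround = (44+24+29+10+49+39+2) / 7 = 197/7 = 28.14

28.14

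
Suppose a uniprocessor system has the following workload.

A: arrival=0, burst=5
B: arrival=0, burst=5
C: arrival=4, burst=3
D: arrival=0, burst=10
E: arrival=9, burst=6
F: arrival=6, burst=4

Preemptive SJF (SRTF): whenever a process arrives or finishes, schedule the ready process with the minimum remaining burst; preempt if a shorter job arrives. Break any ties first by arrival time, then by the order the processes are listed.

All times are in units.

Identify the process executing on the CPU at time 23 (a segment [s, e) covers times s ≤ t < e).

Schedule: | A 0-5 | C 5-8 | F 8-12 | B 12-17 | E 17-23 | D 23-33 |
Completion: A=5  B=17  C=8  D=33  E=23  F=12

D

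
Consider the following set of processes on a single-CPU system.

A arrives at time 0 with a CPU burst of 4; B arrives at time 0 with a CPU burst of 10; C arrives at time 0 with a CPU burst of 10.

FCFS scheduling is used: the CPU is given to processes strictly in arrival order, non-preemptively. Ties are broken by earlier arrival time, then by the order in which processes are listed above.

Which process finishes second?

B

Schedule: | A 0-4 | B 4-14 | C 14-24 |
Completion: A=4  B=14  C=24
Turnaround (C−A): A=4  B=14  C=24
Finish order: A → B → C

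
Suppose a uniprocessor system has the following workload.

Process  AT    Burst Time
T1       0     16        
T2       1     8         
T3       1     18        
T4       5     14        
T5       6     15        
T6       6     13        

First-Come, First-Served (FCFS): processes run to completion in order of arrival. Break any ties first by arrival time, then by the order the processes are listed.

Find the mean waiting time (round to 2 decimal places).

Schedule: | T1 0-16 | T2 16-24 | T3 24-42 | T4 42-56 | T5 56-71 | T6 71-84 |
Completion: T1=16  T2=24  T3=42  T4=56  T5=71  T6=84
Turnaround (C−A): T1=16  T2=23  T3=41  T4=51  T5=65  T6=78
Waiting times: T1=0, T2=15, T3=23, T4=37, T5=50, T6=65
Average waiting = (0+15+23+37+50+65) / 6 = 190/6 = 31.67

31.67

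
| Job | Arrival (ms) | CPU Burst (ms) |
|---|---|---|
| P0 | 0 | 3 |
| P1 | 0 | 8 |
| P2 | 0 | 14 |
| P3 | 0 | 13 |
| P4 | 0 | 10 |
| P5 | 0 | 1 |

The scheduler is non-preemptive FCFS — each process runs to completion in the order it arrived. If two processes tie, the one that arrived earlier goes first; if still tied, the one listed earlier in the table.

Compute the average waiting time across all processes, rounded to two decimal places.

Gantt: | P0 0-3 | P1 3-11 | P2 11-25 | P3 25-38 | P4 38-48 | P5 48-49 |
Completion: P0=3  P1=11  P2=25  P3=38  P4=48  P5=49
Waiting times: P0=0, P1=3, P2=11, P3=25, P4=38, P5=48
Average waiting = (0+3+11+25+38+48) / 6 = 125/6 = 20.83

20.83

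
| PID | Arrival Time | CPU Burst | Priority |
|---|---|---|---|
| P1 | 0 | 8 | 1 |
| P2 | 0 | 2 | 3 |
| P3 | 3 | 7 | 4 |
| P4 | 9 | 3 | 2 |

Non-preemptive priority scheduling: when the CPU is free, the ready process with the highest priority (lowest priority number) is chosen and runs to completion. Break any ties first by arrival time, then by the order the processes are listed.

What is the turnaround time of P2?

Gantt: | P1 0-8 | P2 8-10 | P4 10-13 | P3 13-20 |
Completion: P1=8  P2=10  P3=20  P4=13
Turnaround (C−A): P1=8  P2=10  P3=17  P4=4
Turnaround(P2) = completion − arrival = 10 − 0 = 10

10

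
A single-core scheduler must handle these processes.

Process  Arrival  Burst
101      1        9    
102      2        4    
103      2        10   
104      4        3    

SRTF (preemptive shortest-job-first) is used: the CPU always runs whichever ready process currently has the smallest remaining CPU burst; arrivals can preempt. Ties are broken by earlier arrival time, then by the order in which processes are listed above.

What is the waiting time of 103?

Timeline: | idle 0-1 | 101 1-2 | 102 2-6 | 104 6-9 | 101 9-17 | 103 17-27 |
Completion: 101=17  102=6  103=27  104=9
Turnaround (C−A): 101=16  102=4  103=25  104=5
Waiting(103) = turnaround − burst = 25 − 10 = 15

15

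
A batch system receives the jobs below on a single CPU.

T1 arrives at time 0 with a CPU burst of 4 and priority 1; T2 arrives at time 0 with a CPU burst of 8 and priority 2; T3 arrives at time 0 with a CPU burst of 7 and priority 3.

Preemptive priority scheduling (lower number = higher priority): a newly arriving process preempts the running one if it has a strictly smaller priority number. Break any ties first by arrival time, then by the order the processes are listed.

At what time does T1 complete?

Gantt: | T1 0-4 | T2 4-12 | T3 12-19 |
Completion: T1=4  T2=12  T3=19

4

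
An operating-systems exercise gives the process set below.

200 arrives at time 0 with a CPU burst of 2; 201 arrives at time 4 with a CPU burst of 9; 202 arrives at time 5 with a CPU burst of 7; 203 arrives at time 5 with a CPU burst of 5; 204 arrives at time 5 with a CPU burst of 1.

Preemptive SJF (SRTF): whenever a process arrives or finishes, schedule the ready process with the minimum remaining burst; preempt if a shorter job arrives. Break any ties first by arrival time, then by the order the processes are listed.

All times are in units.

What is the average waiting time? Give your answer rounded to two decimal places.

Gantt: | 200 0-2 | idle 2-4 | 201 4-5 | 204 5-6 | 203 6-11 | 202 11-18 | 201 18-26 |
Completion: 200=2  201=26  202=18  203=11  204=6
Turnaround (C−A): 200=2  201=22  202=13  203=6  204=1
Waiting times: 200=0, 201=13, 202=6, 203=1, 204=0
Average waiting = (0+13+6+1+0) / 5 = 20/5 = 4.00

4.00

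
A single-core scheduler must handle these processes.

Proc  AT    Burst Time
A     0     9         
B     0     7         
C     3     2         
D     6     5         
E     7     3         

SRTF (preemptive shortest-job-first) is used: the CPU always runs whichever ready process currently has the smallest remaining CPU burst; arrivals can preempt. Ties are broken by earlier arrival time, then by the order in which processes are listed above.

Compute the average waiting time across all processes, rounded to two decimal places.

5.40

Schedule: | B 0-3 | C 3-5 | B 5-9 | E 9-12 | D 12-17 | A 17-26 |
Completion: A=26  B=9  C=5  D=17  E=12
Turnaround (C−A): A=26  B=9  C=2  D=11  E=5
Waiting times: A=17, B=2, C=0, D=6, E=2
Average waiting = (17+2+0+6+2) / 5 = 27/5 = 5.40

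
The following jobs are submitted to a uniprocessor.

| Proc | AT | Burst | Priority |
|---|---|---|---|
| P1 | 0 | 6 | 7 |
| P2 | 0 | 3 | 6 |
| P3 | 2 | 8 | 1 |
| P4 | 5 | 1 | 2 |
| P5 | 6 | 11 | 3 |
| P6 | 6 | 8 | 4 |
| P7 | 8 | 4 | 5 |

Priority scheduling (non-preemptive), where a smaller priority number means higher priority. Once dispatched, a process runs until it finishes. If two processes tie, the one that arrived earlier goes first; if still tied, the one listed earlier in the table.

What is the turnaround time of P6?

25

Timeline: | P2 0-3 | P3 3-11 | P4 11-12 | P5 12-23 | P6 23-31 | P7 31-35 | P1 35-41 |
Completion: P1=41  P2=3  P3=11  P4=12  P5=23  P6=31  P7=35
Turnaround(P6) = completion − arrival = 31 − 6 = 25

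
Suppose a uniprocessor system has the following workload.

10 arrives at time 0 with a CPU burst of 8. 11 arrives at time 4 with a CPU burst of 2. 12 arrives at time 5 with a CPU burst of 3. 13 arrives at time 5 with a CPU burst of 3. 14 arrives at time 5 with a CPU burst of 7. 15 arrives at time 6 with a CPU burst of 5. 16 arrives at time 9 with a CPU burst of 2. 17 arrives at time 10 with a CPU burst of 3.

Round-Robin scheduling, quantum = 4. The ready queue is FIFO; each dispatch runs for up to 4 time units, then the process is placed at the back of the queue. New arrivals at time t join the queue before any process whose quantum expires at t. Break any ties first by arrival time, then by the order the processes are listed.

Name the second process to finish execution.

Timeline: | 10 0-4 | 11 4-6 | 10 6-10 | 12 10-13 | 13 13-16 | 14 16-20 | 15 20-24 | 16 24-26 | 17 26-29 | 14 29-32 | 15 32-33 |
Completion: 10=10  11=6  12=13  13=16  14=32  15=33  16=26  17=29
Turnaround (C−A): 10=10  11=2  12=8  13=11  14=27  15=27  16=17  17=19
Finish order: 11 → 10 → 12 → 13 → 16 → 17 → 14 → 15

10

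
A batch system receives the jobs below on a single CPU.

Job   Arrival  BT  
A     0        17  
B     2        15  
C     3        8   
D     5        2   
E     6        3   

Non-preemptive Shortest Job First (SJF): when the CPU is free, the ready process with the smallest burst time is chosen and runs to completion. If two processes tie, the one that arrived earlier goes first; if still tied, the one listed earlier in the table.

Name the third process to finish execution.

Timeline: | A 0-17 | D 17-19 | E 19-22 | C 22-30 | B 30-45 |
Completion: A=17  B=45  C=30  D=19  E=22
Turnaround (C−A): A=17  B=43  C=27  D=14  E=16
Finish order: A → D → E → C → B

E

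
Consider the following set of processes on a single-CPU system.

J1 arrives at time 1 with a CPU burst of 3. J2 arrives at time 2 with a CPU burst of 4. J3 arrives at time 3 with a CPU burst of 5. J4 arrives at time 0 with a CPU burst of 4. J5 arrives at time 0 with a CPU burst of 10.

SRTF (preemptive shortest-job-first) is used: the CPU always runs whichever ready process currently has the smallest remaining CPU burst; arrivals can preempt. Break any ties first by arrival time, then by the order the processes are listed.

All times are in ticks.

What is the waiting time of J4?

Gantt: | J4 0-4 | J1 4-7 | J2 7-11 | J3 11-16 | J5 16-26 |
Completion: J1=7  J2=11  J3=16  J4=4  J5=26
Turnaround (C−A): J1=6  J2=9  J3=13  J4=4  J5=26
Waiting(J4) = turnaround − burst = 4 − 4 = 0

0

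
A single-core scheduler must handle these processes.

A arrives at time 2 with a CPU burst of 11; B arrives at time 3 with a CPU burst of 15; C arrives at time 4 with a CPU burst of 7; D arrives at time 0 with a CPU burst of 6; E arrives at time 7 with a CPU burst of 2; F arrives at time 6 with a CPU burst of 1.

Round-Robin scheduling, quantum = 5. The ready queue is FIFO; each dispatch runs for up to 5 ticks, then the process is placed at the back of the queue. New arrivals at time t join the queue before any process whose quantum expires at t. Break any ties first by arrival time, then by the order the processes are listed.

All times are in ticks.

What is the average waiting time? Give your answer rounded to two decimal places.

19.67

Timeline: | D 0-5 | A 5-10 | B 10-15 | C 15-20 | D 20-21 | F 21-22 | E 22-24 | A 24-29 | B 29-34 | C 34-36 | A 36-37 | B 37-42 |
Completion: A=37  B=42  C=36  D=21  E=24  F=22
Turnaround (C−A): A=35  B=39  C=32  D=21  E=17  F=16
Waiting times: A=24, B=24, C=25, D=15, E=15, F=15
Average waiting = (24+24+25+15+15+15) / 6 = 118/6 = 19.67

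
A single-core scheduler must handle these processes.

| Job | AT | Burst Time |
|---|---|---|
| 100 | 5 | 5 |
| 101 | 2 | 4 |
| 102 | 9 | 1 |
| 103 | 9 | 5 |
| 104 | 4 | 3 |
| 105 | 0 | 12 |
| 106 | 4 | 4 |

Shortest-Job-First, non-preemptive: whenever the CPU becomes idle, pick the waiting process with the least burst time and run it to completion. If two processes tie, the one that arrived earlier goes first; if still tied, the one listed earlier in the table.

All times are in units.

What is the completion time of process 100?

Timeline: | 105 0-12 | 102 12-13 | 104 13-16 | 101 16-20 | 106 20-24 | 100 24-29 | 103 29-34 |
Completion: 100=29  101=20  102=13  103=34  104=16  105=12  106=24

29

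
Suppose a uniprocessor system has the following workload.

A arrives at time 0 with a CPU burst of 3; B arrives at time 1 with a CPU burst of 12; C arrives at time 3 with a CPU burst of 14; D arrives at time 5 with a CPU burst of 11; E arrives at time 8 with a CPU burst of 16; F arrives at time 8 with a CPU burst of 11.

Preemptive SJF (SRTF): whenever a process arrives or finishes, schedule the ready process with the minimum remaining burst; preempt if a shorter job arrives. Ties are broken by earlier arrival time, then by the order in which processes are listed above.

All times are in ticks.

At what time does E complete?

Schedule: | A 0-3 | B 3-15 | D 15-26 | F 26-37 | C 37-51 | E 51-67 |
Completion: A=3  B=15  C=51  D=26  E=67  F=37
Turnaround (C−A): A=3  B=14  C=48  D=21  E=59  F=29

67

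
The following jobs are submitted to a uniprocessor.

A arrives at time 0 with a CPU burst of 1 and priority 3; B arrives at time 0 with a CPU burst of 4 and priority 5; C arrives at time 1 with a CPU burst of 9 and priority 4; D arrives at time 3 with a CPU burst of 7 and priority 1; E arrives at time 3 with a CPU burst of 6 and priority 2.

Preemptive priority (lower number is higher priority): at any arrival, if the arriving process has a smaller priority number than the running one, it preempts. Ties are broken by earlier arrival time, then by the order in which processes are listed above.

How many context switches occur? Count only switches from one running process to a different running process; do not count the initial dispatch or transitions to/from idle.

5

Schedule: | A 0-1 | C 1-3 | D 3-10 | E 10-16 | C 16-23 | B 23-27 |
Completion: A=1  B=27  C=23  D=10  E=16
Turnaround (C−A): A=1  B=27  C=22  D=7  E=13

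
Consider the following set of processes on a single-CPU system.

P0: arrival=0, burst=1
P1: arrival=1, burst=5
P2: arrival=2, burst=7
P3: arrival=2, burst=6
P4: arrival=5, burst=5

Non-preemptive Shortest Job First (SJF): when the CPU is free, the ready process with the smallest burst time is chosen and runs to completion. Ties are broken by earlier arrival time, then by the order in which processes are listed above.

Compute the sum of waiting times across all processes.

Timeline: | P0 0-1 | P1 1-6 | P4 6-11 | P3 11-17 | P2 17-24 |
Completion: P0=1  P1=6  P2=24  P3=17  P4=11
Turnaround (C−A): P0=1  P1=5  P2=22  P3=15  P4=6
Waiting = turnaround − burst: P0=0, P1=0, P2=15, P3=9, P4=1
Total waiting = 0 + 0 + 15 + 9 + 1 = 25

25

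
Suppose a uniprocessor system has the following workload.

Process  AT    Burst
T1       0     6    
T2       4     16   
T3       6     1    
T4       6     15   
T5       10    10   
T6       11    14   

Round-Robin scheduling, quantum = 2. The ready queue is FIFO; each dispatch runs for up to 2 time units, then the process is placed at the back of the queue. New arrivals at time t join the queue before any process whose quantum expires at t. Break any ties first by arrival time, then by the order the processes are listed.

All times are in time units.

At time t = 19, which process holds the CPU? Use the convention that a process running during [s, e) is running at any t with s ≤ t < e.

T2

Schedule: | T1 0-4 | T2 4-6 | T1 6-8 | T3 8-9 | T4 9-11 | T2 11-13 | T5 13-15 | T6 15-17 | T4 17-19 | T2 19-21 | T5 21-23 | T6 23-25 | T4 25-27 | T2 27-29 | T5 29-31 | T6 31-33 | T4 33-35 | T2 35-37 | T5 37-39 | T6 39-41 | T4 41-43 | T2 43-45 | T5 45-47 | T6 47-49 | T4 49-51 | T2 51-53 | T6 53-55 | T4 55-57 | T2 57-59 | T6 59-61 | T4 61-62 |
Completion: T1=8  T2=59  T3=9  T4=62  T5=47  T6=61
Turnaround (C−A): T1=8  T2=55  T3=3  T4=56  T5=37  T6=50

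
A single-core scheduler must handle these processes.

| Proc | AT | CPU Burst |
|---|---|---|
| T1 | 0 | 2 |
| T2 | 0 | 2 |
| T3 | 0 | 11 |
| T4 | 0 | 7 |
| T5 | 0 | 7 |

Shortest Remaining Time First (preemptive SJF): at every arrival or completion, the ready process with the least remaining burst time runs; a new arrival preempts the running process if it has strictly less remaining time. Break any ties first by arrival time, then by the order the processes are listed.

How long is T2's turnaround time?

Timeline: | T1 0-2 | T2 2-4 | T4 4-11 | T5 11-18 | T3 18-29 |
Completion: T1=2  T2=4  T3=29  T4=11  T5=18
Turnaround(T2) = completion − arrival = 4 − 0 = 4

4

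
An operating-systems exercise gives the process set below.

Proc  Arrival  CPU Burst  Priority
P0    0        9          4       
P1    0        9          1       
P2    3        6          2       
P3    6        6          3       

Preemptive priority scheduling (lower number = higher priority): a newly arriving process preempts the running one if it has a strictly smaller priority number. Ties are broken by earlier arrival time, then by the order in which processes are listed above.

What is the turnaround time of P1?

9

Schedule: | P1 0-9 | P2 9-15 | P3 15-21 | P0 21-30 |
Completion: P0=30  P1=9  P2=15  P3=21
Turnaround (C−A): P0=30  P1=9  P2=12  P3=15
Turnaround(P1) = completion − arrival = 9 − 0 = 9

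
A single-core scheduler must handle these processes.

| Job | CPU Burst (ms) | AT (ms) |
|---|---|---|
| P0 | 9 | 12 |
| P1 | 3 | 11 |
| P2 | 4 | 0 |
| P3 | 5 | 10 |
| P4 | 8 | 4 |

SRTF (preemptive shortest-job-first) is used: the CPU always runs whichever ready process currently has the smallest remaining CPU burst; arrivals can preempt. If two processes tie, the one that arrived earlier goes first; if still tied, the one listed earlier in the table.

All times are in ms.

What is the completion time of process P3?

Schedule: | P2 0-4 | P4 4-12 | P1 12-15 | P3 15-20 | P0 20-29 |
Completion: P0=29  P1=15  P2=4  P3=20  P4=12
Turnaround (C−A): P0=17  P1=4  P2=4  P3=10  P4=8

20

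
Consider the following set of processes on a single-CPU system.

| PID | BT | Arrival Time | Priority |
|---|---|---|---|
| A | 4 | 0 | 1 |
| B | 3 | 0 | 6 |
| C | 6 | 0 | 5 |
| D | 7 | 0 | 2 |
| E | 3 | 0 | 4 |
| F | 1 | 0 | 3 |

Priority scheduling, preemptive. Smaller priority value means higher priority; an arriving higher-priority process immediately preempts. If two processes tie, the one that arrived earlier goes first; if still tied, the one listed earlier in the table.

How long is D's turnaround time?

11

Timeline: | A 0-4 | D 4-11 | F 11-12 | E 12-15 | C 15-21 | B 21-24 |
Completion: A=4  B=24  C=21  D=11  E=15  F=12
Turnaround (C−A): A=4  B=24  C=21  D=11  E=15  F=12
Turnaround(D) = completion − arrival = 11 − 0 = 11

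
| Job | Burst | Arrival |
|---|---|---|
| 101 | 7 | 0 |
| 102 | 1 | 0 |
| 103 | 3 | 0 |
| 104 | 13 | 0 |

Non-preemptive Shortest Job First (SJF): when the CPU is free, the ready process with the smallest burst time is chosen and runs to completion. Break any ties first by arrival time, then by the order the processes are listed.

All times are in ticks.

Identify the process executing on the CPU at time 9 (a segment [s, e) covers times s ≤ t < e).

101

Schedule: | 102 0-1 | 103 1-4 | 101 4-11 | 104 11-24 |
Completion: 101=11  102=1  103=4  104=24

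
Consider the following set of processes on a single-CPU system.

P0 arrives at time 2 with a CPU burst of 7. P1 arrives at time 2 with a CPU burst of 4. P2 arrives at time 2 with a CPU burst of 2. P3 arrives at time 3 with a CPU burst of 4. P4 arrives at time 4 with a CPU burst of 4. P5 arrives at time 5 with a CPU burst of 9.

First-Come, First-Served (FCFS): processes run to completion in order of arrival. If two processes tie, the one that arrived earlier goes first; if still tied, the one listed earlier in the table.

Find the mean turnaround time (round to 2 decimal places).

Timeline: | idle 0-2 | P0 2-9 | P1 9-13 | P2 13-15 | P3 15-19 | P4 19-23 | P5 23-32 |
Completion: P0=9  P1=13  P2=15  P3=19  P4=23  P5=32
Turnaround (C−A): P0=7  P1=11  P2=13  P3=16  P4=19  P5=27
Turnaround times: P0=7, P1=11, P2=13, P3=16, P4=19, P5=27
Average turnaround = (7+11+13+16+19+27) / 6 = 93/6 = 15.50

15.50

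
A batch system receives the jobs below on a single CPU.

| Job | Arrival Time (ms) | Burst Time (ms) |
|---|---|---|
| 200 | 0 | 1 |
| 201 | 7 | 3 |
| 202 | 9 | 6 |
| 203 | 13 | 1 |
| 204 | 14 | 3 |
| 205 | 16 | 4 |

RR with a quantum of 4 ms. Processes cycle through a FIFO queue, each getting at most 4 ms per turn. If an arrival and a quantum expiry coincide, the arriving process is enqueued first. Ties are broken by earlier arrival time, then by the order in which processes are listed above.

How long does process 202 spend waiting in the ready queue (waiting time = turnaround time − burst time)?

5

Schedule: | 200 0-1 | idle 1-7 | 201 7-10 | 202 10-14 | 203 14-15 | 204 15-18 | 202 18-20 | 205 20-24 |
Completion: 200=1  201=10  202=20  203=15  204=18  205=24
Turnaround (C−A): 200=1  201=3  202=11  203=2  204=4  205=8
Waiting(202) = turnaround − burst = 11 − 6 = 5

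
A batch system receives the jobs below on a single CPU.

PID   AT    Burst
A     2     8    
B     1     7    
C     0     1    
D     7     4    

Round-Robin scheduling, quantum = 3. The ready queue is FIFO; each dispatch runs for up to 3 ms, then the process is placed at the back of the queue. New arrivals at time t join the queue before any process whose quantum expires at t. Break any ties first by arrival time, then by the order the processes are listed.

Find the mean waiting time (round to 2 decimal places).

6.50

Schedule: | C 0-1 | B 1-4 | A 4-7 | B 7-10 | D 10-13 | A 13-16 | B 16-17 | D 17-18 | A 18-20 |
Completion: A=20  B=17  C=1  D=18
Turnaround (C−A): A=18  B=16  C=1  D=11
Waiting times: A=10, B=9, C=0, D=7
Average waiting = (10+9+0+7) / 4 = 26/4 = 6.50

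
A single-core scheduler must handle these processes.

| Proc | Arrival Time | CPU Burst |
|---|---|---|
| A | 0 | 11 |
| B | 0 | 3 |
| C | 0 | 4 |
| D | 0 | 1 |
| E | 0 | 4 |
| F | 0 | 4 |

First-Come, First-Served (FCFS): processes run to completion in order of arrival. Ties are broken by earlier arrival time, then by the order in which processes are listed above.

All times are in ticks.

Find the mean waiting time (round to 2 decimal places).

14.17

Gantt: | A 0-11 | B 11-14 | C 14-18 | D 18-19 | E 19-23 | F 23-27 |
Completion: A=11  B=14  C=18  D=19  E=23  F=27
Waiting times: A=0, B=11, C=14, D=18, E=19, F=23
Average waiting = (0+11+14+18+19+23) / 6 = 85/6 = 14.17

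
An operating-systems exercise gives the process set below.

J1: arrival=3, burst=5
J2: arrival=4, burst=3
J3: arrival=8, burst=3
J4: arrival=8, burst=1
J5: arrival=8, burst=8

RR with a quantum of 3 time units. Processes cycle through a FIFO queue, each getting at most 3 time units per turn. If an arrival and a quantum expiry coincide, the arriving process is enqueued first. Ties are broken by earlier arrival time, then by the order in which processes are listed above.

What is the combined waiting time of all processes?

21

Schedule: | idle 0-3 | J1 3-6 | J2 6-9 | J1 9-11 | J3 11-14 | J4 14-15 | J5 15-23 |
Completion: J1=11  J2=9  J3=14  J4=15  J5=23
Waiting = turnaround − burst: J1=3, J2=2, J3=3, J4=6, J5=7
Total waiting = 3 + 2 + 3 + 6 + 7 = 21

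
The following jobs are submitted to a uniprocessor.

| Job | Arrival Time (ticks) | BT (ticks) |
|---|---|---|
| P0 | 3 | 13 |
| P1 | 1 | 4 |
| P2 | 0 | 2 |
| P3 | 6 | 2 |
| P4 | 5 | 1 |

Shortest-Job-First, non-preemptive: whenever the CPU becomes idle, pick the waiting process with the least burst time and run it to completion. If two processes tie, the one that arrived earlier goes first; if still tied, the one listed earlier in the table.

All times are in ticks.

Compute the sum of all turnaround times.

31

Gantt: | P2 0-2 | P1 2-6 | P4 6-7 | P3 7-9 | P0 9-22 |
Completion: P0=22  P1=6  P2=2  P3=9  P4=7
Turnaround = completion − arrival: P0=19, P1=5, P2=2, P3=3, P4=2
Total turnaround = 19 + 5 + 2 + 3 + 2 = 31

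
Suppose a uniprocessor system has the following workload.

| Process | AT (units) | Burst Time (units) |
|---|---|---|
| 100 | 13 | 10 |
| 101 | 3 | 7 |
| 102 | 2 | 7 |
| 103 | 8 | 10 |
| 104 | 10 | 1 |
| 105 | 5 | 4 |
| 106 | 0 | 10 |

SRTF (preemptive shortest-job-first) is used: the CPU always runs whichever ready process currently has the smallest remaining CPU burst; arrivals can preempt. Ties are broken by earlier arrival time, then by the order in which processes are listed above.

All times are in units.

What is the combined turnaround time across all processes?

Gantt: | 106 0-2 | 102 2-9 | 105 9-10 | 104 10-11 | 105 11-14 | 101 14-21 | 106 21-29 | 103 29-39 | 100 39-49 |
Completion: 100=49  101=21  102=9  103=39  104=11  105=14  106=29
Turnaround (C−A): 100=36  101=18  102=7  103=31  104=1  105=9  106=29
Turnaround = completion − arrival: 100=36, 101=18, 102=7, 103=31, 104=1, 105=9, 106=29
Total turnaround = 36 + 18 + 7 + 31 + 1 + 9 + 29 = 131

131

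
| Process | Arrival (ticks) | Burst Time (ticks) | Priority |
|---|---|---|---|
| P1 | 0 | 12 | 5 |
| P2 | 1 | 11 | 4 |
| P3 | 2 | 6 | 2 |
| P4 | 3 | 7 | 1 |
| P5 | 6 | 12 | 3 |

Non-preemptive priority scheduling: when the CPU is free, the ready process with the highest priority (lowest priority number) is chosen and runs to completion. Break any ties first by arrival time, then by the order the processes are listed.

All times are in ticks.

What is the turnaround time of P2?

Schedule: | P1 0-12 | P4 12-19 | P3 19-25 | P5 25-37 | P2 37-48 |
Completion: P1=12  P2=48  P3=25  P4=19  P5=37
Turnaround (C−A): P1=12  P2=47  P3=23  P4=16  P5=31
Turnaround(P2) = completion − arrival = 48 − 1 = 47

47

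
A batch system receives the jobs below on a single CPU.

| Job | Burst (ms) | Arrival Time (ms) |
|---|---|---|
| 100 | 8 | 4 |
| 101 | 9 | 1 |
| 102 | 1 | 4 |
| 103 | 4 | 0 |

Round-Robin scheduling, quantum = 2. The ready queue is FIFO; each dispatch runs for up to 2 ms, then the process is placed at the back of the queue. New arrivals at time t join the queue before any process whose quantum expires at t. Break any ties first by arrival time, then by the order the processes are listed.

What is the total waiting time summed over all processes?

27

Timeline: | 103 0-2 | 101 2-4 | 103 4-6 | 100 6-8 | 102 8-9 | 101 9-11 | 100 11-13 | 101 13-15 | 100 15-17 | 101 17-19 | 100 19-21 | 101 21-22 |
Completion: 100=21  101=22  102=9  103=6
Waiting = turnaround − burst: 100=9, 101=12, 102=4, 103=2
Total waiting = 9 + 12 + 4 + 2 = 27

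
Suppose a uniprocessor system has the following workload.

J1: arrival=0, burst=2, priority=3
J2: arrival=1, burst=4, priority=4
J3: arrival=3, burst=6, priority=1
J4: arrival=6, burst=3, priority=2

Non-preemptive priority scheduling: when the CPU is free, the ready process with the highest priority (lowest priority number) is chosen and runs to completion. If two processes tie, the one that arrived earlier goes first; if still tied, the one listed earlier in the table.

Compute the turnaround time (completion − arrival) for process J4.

Gantt: | J1 0-2 | J2 2-6 | J3 6-12 | J4 12-15 |
Completion: J1=2  J2=6  J3=12  J4=15
Turnaround (C−A): J1=2  J2=5  J3=9  J4=9
Turnaround(J4) = completion − arrival = 15 − 6 = 9

9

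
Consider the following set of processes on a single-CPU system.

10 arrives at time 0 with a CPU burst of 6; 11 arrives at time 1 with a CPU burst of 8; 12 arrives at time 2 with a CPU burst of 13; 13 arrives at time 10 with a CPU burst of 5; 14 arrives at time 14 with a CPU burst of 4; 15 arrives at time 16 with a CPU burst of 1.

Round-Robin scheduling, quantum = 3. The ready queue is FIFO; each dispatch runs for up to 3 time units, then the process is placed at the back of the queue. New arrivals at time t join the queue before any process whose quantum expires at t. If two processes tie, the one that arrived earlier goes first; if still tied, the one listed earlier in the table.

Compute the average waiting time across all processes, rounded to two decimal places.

14.50

Gantt: | 10 0-3 | 11 3-6 | 12 6-9 | 10 9-12 | 11 12-15 | 12 15-18 | 13 18-21 | 14 21-24 | 11 24-26 | 15 26-27 | 12 27-30 | 13 30-32 | 14 32-33 | 12 33-37 |
Completion: 10=12  11=26  12=37  13=32  14=33  15=27
Waiting times: 10=6, 11=17, 12=22, 13=17, 14=15, 15=10
Average waiting = (6+17+22+17+15+10) / 6 = 87/6 = 14.50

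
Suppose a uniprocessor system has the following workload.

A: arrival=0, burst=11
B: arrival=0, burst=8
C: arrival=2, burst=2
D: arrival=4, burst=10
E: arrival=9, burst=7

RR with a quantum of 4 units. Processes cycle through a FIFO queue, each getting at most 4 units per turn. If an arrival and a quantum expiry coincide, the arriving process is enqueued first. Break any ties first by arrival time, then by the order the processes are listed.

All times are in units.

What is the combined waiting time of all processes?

Gantt: | A 0-4 | B 4-8 | C 8-10 | D 10-14 | A 14-18 | B 18-22 | E 22-26 | D 26-30 | A 30-33 | E 33-36 | D 36-38 |
Completion: A=33  B=22  C=10  D=38  E=36
Turnaround (C−A): A=33  B=22  C=8  D=34  E=27
Waiting = turnaround − burst: A=22, B=14, C=6, D=24, E=20
Total waiting = 22 + 14 + 6 + 24 + 20 = 86

86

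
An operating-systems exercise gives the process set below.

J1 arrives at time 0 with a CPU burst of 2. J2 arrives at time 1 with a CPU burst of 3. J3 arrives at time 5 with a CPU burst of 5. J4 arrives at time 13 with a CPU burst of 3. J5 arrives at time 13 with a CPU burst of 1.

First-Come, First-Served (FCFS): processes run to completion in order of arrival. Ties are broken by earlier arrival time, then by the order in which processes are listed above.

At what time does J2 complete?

Timeline: | J1 0-2 | J2 2-5 | J3 5-10 | idle 10-13 | J4 13-16 | J5 16-17 |
Completion: J1=2  J2=5  J3=10  J4=16  J5=17
Turnaround (C−A): J1=2  J2=4  J3=5  J4=3  J5=4

5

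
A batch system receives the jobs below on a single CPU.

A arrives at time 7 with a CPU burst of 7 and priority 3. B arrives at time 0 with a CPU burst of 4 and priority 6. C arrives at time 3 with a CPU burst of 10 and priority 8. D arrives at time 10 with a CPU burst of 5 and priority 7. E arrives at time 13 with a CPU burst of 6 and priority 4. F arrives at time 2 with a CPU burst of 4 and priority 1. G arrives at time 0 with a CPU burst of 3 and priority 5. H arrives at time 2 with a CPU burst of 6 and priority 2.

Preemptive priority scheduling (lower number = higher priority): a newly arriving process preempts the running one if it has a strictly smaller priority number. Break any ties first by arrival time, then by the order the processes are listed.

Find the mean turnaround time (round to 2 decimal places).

20.13

Schedule: | G 0-2 | F 2-6 | H 6-12 | A 12-19 | E 19-25 | G 25-26 | B 26-30 | D 30-35 | C 35-45 |
Completion: A=19  B=30  C=45  D=35  E=25  F=6  G=26  H=12
Turnaround (C−A): A=12  B=30  C=42  D=25  E=12  F=4  G=26  H=10
Turnaround times: A=12, B=30, C=42, D=25, E=12, F=4, G=26, H=10
Average turnaround = (12+30+42+25+12+4+26+10) / 8 = 161/8 = 20.13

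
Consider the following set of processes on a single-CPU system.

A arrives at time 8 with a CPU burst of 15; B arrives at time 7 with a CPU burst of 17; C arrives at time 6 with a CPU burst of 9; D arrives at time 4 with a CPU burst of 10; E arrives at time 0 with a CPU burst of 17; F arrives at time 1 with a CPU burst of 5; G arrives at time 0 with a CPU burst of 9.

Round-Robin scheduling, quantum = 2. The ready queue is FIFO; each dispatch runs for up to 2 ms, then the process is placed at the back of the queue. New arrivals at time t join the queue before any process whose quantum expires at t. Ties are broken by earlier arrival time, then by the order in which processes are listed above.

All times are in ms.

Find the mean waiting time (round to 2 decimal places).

47.57

Schedule: | E 0-2 | G 2-4 | F 4-6 | E 6-8 | D 8-10 | G 10-12 | C 12-14 | F 14-16 | B 16-18 | A 18-20 | E 20-22 | D 22-24 | G 24-26 | C 26-28 | F 28-29 | B 29-31 | A 31-33 | E 33-35 | D 35-37 | G 37-39 | C 39-41 | B 41-43 | A 43-45 | E 45-47 | D 47-49 | G 49-50 | C 50-52 | B 52-54 | A 54-56 | E 56-58 | D 58-60 | C 60-61 | B 61-63 | A 63-65 | E 65-67 | B 67-69 | A 69-71 | E 71-73 | B 73-75 | A 75-77 | E 77-78 | B 78-80 | A 80-81 | B 81-82 |
Completion: A=81  B=82  C=61  D=60  E=78  F=29  G=50
Turnaround (C−A): A=73  B=75  C=55  D=56  E=78  F=28  G=50
Waiting times: A=58, B=58, C=46, D=46, E=61, F=23, G=41
Average waiting = (58+58+46+46+61+23+41) / 7 = 333/7 = 47.57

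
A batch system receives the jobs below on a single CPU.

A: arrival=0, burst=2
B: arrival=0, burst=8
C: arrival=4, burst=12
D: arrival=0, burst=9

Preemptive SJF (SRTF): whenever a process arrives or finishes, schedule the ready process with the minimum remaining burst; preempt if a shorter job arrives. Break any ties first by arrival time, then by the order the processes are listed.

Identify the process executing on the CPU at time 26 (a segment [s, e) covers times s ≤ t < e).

C

Schedule: | A 0-2 | B 2-10 | D 10-19 | C 19-31 |
Completion: A=2  B=10  C=31  D=19
Turnaround (C−A): A=2  B=10  C=27  D=19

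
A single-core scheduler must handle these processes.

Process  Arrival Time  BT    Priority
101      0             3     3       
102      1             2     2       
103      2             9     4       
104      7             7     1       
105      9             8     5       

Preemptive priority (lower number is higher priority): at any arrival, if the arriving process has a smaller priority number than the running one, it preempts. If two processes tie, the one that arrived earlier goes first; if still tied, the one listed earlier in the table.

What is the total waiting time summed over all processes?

Schedule: | 101 0-1 | 102 1-3 | 101 3-5 | 103 5-7 | 104 7-14 | 103 14-21 | 105 21-29 |
Completion: 101=5  102=3  103=21  104=14  105=29
Turnaround (C−A): 101=5  102=2  103=19  104=7  105=20
Waiting = turnaround − burst: 101=2, 102=0, 103=10, 104=0, 105=12
Total waiting = 2 + 0 + 10 + 0 + 12 = 24

24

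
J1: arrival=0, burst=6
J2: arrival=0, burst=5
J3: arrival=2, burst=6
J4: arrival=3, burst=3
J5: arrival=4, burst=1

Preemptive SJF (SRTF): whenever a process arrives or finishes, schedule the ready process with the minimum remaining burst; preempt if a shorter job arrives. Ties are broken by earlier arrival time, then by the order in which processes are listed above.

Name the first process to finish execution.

J2

Gantt: | J2 0-5 | J5 5-6 | J4 6-9 | J1 9-15 | J3 15-21 |
Completion: J1=15  J2=5  J3=21  J4=9  J5=6
Finish order: J2 → J5 → J4 → J1 → J3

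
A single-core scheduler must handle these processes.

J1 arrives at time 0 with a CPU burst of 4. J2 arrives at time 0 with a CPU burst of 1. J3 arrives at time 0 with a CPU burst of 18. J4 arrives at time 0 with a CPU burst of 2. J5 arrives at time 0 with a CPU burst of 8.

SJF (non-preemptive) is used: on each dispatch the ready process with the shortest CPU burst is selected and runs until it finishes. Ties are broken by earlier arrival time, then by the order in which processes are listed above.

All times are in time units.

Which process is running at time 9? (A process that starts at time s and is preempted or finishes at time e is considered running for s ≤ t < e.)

Timeline: | J2 0-1 | J4 1-3 | J1 3-7 | J5 7-15 | J3 15-33 |
Completion: J1=7  J2=1  J3=33  J4=3  J5=15
Turnaround (C−A): J1=7  J2=1  J3=33  J4=3  J5=15

J5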